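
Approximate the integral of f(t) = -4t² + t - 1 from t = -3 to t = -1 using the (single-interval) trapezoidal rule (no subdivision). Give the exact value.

-46

T = (b−a)/2 · [f(-3) + f(-1)] = 1·[(-40) + (-6)] = -46.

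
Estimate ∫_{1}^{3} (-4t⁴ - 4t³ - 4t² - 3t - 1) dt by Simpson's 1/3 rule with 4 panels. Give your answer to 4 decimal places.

h = (3 − 1)/4 = 0.5.
Nodes t₀,…,t₄ = 1, 1.5, 2, 2.5, 3.
f(t) = -4t⁴ - 4t³ - 4t² - 3t - 1: f₀=-16, f₁=-48.25, f₂=-119, f₃=-252.25, f₄=-478.
(h/3)·[f₀ + 4f₁ + 2f₂ + 4f₃ + f₄] = 0.166667·(-1934) = -322.3333.

-322.3333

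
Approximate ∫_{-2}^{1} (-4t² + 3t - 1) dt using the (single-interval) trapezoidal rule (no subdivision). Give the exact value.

T = (b−a)/2 · [f(-2) + f(1)] = 1.5·[(-23) + (-2)] = -37.5.

-37.5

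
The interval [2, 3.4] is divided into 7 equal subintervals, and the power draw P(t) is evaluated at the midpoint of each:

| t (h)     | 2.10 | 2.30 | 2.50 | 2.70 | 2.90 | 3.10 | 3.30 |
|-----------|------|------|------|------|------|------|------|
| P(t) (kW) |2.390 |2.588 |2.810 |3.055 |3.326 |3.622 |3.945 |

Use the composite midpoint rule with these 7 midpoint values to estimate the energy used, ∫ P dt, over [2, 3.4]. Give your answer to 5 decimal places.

4.34720

h = 0.2, n = 7.
h·[y(m₁) + y(m₂) + y(m₃) + y(m₄) + y(m₅) + y(m₆) + y(m₇)] = 0.2·(21.736) = 4.34720.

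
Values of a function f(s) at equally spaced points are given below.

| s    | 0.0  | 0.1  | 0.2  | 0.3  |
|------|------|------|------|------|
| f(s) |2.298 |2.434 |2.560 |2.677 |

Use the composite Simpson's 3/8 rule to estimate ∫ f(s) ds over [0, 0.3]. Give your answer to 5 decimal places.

h = 0.1, n = 3.
(3h/8)·[y₀ + 3y₁ + 3y₂ + y₃] = 0.0375·(19.957) = 0.74839.

0.74839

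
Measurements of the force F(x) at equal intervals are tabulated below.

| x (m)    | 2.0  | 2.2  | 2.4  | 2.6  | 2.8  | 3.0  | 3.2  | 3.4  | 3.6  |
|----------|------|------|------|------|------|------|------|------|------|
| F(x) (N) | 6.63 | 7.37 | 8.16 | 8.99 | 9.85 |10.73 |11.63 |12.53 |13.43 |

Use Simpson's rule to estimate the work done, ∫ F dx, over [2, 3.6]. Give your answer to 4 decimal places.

h = 0.2, n = 8.
(h/3)·[y₀ + 4y₁ + 2y₂ + 4y₃ + 2y₄ + 4y₅ + 2y₆ + 4y₇ + y₈] = 0.066667·(237.82) = 15.8547.

15.8547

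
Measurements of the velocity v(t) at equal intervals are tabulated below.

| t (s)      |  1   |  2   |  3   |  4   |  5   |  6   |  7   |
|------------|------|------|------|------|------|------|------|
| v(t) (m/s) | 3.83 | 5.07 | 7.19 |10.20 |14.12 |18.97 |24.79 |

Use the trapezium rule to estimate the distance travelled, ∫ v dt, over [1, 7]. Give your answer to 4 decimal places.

h = 1, n = 6.
(h/2)·[y₀ + 2y₁ + 2y₂ + 2y₃ + 2y₄ + 2y₅ + y₆] = 0.5·(139.72) = 69.8600.

69.8600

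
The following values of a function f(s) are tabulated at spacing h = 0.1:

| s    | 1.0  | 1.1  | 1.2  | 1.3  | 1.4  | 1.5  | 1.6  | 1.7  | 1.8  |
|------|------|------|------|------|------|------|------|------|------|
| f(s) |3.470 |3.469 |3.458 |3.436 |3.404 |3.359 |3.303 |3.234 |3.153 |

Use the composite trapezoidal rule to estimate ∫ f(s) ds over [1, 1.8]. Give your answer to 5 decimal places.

2.69745

h = 0.1, n = 8.
(h/2)·[y₀ + 2y₁ + 2y₂ + 2y₃ + 2y₄ + 2y₅ + 2y₆ + 2y₇ + y₈] = 0.05·(53.949) = 2.69745.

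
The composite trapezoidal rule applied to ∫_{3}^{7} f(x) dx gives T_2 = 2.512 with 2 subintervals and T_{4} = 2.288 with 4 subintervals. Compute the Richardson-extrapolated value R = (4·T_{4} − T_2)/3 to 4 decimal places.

2.2133

R = (4·T_{4} − T_2) / 3 = (4·2.288 − 2.512)/3 = (6.640)/3 = 2.2133.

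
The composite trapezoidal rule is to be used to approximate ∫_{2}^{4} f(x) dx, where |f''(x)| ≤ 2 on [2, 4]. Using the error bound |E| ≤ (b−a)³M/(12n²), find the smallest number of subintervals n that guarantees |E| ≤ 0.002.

26

Need 16/(12n²) ≤ 0.002.
n² ≥ 16/(12·0.002) = 666.667 ⇒ n ≥ 25.8199, so the smallest n is 26.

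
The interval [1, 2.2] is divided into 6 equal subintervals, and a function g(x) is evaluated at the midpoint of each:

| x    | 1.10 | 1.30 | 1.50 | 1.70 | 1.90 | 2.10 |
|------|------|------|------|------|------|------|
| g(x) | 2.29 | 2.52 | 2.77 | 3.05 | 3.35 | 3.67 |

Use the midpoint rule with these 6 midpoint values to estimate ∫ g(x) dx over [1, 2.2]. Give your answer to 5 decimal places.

h = 0.2, n = 6.
h·[y(m₁) + y(m₂) + y(m₃) + y(m₄) + y(m₅) + y(m₆)] = 0.2·(17.65) = 3.53000.

3.53000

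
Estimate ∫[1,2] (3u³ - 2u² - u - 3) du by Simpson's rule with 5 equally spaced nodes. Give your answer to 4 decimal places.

h = (2 − 1)/4 = 0.25.
Nodes u₀,…,u₄ = 1, 1.25, 1.5, 1.75, 2.
f(u) = 3u³ - 2u² - u - 3: f₀=-3, f₁=-1.515625, f₂=1.125, f₃=5.203125, f₄=11.
(h/3)·[f₀ + 4f₁ + 2f₂ + 4f₃ + f₄] = 0.083333·(25) = 2.0833.

2.0833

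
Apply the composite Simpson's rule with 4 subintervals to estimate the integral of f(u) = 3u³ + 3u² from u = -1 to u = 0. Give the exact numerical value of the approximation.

0.25

h = (0 − (-1))/4 = 0.25.
Nodes u₀,…,u₄ = -1, -0.75, -0.5, -0.25, 0.
f(u) = 3u³ + 3u²: f₀=0, f₁=0.421875, f₂=0.375, f₃=0.140625, f₄=0.
(h/3)·[f₀ + 4f₁ + 2f₂ + 4f₃ + f₄] = 0.083333·(3) = 0.25.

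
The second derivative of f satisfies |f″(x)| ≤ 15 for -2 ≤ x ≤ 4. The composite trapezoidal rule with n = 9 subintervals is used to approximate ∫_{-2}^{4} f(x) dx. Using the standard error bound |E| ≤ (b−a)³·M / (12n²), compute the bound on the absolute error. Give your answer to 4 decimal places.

|E| ≤ (6)³·15 / (12·9²) = 3240/972 = 3.3333.

3.3333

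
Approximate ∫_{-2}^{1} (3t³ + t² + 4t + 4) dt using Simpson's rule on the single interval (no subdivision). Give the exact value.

-2.25

S = (b−a)/6 · [f(-2) + 4f(-0.5) + f(1)] = 0.5·[(-24) + 4·1.875 + 12] = -2.25.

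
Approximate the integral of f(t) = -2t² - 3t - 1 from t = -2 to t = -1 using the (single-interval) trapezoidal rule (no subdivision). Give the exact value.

T = (b−a)/2 · [f(-2) + f(-1)] = 0.5·[(-3) + 0] = -1.5.

-1.5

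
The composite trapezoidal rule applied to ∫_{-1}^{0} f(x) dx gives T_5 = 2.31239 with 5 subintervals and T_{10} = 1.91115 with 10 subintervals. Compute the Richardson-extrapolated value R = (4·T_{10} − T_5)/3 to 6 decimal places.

R = (4·T_{10} − T_5) / 3 = (4·1.91115 − 2.31239)/3 = (5.33221)/3 = 1.777403.

1.777403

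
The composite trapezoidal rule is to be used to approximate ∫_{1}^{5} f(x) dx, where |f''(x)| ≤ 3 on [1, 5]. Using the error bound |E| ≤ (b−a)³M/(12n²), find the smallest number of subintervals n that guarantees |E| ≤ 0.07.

16

Need 192/(12n²) ≤ 0.07.
n² ≥ 192/(12·0.07) = 228.571 ⇒ n ≥ 15.1186, so the smallest n is 16.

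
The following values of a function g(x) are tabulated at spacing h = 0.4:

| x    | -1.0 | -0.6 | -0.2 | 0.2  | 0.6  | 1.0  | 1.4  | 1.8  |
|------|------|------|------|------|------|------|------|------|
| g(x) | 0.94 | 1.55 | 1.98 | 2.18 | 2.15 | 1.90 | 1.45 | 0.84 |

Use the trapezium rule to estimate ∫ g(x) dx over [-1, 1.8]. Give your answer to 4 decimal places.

h = 0.4, n = 7.
(h/2)·[y₀ + 2y₁ + 2y₂ + 2y₃ + 2y₄ + 2y₅ + 2y₆ + y₇] = 0.2·(24.20) = 4.8400.

4.8400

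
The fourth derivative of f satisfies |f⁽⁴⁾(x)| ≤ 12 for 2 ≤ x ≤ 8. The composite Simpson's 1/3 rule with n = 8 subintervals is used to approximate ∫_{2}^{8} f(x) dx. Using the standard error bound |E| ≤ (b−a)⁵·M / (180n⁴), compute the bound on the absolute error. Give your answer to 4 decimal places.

0.1266

|E| ≤ (6)⁵·12 / (180·8⁴) = 93312/737280 = 0.1266.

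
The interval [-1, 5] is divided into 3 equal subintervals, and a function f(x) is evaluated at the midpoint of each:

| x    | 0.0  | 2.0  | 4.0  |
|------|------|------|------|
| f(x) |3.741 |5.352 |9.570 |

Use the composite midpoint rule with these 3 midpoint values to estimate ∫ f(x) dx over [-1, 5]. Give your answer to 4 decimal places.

h = 2, n = 3.
h·[y(m₁) + y(m₂) + y(m₃)] = 2·(18.663) = 37.3260.

37.3260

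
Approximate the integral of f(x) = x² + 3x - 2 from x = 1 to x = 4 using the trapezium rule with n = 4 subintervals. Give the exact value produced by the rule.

h = (4 − 1)/4 = 0.75.
Nodes x₀,…,x₄ = 1, 1.75, 2.5, 3.25, 4.
f(x) = x² + 3x - 2: f₀=2, f₁=6.3125, f₂=11.75, f₃=18.3125, f₄=26.
(h/2)·[f₀ + 2f₁ + 2f₂ + 2f₃ + f₄] = 0.375·(100.75) = 37.78125.

37.78125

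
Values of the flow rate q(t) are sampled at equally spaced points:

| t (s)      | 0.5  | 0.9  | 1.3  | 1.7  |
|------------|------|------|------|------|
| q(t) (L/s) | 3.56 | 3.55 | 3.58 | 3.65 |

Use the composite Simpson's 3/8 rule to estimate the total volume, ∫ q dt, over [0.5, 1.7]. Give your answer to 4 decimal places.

4.2900

h = 0.4, n = 3.
(3h/8)·[y₀ + 3y₁ + 3y₂ + y₃] = 0.15·(28.60) = 4.2900.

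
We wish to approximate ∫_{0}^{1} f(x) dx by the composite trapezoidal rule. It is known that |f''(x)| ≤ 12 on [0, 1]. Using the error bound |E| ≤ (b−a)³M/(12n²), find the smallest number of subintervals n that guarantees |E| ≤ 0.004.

Need 12/(12n²) ≤ 0.004.
n² ≥ 12/(12·0.004) = 250 ⇒ n ≥ 15.8114, so the smallest n is 16.

16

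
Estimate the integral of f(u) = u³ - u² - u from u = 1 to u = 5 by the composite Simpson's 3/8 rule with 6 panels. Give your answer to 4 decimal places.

h = (5 − 1)/6 = 0.666667.
Nodes u₀,…,u₆ = 1, 1.666667, 2.333333, 3, 3.666667, 4.333333, 5.
f(u) = u³ - u² - u: f₀=-1, f₁=0.185185, f₂=4.925926, f₃=15, f₄=32.185185, f₅=58.259259, f₆=95.
(3h/8)·[f₀ + 3f₁ + 3f₂ + 2f₃ + 3f₄ + 3f₅ + f₆] = 0.25·(410.666667) = 102.6667.

102.6667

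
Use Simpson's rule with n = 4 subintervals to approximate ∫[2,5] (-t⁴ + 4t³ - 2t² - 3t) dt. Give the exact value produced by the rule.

-119.2265625

h = (5 − 2)/4 = 0.75.
Nodes t₀,…,t₄ = 2, 2.75, 3.5, 4.25, 5.
f(t) = -t⁴ + 4t³ - 2t² - 3t: f₀=2, f₁=2.62109375, f₂=-13.5625, f₃=-68.06640625, f₄=-190.
(h/3)·[f₀ + 4f₁ + 2f₂ + 4f₃ + f₄] = 0.25·(-476.90625) = -119.2265625.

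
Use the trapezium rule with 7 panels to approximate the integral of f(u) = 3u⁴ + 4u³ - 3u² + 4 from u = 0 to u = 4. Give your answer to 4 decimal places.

h = (4 − 0)/7 = 0.571429.
Nodes u₀,…,u₇ = 0, 0.571429, 1.142857, 1.714286, 2.285714, 2.857143, 3.428571, 4.
f(u) = 3u⁴ + 4u³ - 3u² + 4: f₀=4, f₁=4.086631, f₂=11.170346, f₃=41.244481, f₄=117.979175, f₅=272.721366, f₆=544.494794, f₇=980.
(h/2)·[f₀ + 2f₁ + 2f₂ + 2f₃ + 2f₄ + 2f₅ + 2f₆ + f₇] = 0.285714·(2967.393586) = 847.8267.

847.8267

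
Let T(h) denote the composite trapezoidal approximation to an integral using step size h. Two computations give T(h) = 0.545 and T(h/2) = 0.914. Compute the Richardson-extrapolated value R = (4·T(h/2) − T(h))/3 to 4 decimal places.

1.0370

R = (4·T(h/2) − T(h)) / 3 = (4·0.914 − 0.545)/3 = (3.111)/3 = 1.0370.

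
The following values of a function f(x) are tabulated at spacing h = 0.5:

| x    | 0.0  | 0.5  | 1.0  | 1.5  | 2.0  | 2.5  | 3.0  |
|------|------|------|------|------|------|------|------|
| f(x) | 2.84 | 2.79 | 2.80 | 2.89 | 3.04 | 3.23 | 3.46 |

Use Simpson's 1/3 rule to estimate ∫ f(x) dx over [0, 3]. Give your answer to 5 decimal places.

8.93667

h = 0.5, n = 6.
(h/3)·[y₀ + 4y₁ + 2y₂ + 4y₃ + 2y₄ + 4y₅ + y₆] = 0.166667·(53.62) = 8.93667.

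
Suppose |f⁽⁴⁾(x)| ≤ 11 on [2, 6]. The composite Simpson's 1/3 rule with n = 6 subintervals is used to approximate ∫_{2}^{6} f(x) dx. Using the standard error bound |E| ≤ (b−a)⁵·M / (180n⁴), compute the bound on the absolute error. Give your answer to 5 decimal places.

|E| ≤ (4)⁵·11 / (180·6⁴) = 11264/233280 = 0.04829.

0.04829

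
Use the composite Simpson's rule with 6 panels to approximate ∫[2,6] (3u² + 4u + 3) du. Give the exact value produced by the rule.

h = (6 − 2)/6 = 0.666667.
Nodes u₀,…,u₆ = 2, 2.666667, 3.333333, 4, 4.666667, 5.333333, 6.
f(u) = 3u² + 4u + 3: f₀=23, f₁=35, f₂=49.666667, f₃=67, f₄=87, f₅=109.666667, f₆=135.
(h/3)·[f₀ + 4f₁ + 2f₂ + 4f₃ + 2f₄ + 4f₅ + f₆] = 0.222222·(1278) = 284.

284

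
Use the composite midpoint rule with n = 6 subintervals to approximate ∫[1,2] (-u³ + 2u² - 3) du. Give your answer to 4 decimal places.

-2.0775

h = (2 − 1)/6 = 0.166667.
Midpoints m₁,…,m₆ = 1.083333, 1.25, 1.416667, 1.583333, 1.75, 1.916667.
f(m₁)=-1.924190, f(m₂)=-1.828125, f(m₃)=-1.829282, f(m₄)=-1.955440, f(m₅)=-2.234375, f(m₆)=-2.693866.
h·[f(m₁) + f(m₂) + f(m₃) + f(m₄) + f(m₅) + f(m₆)] = 0.166667·(-12.465278) = -2.0775.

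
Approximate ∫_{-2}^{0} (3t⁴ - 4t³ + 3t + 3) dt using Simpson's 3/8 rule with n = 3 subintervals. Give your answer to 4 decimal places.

35.5556

h = (0 − (-2))/3 = 0.666667.
Nodes t₀,…,t₃ = -2, -1.333333, -0.666667, 0.
f(t) = 3t⁴ - 4t³ + 3t + 3: f₀=77, f₁=17.962963, f₂=2.777778, f₃=3.
(3h/8)·[f₀ + 3f₁ + 3f₂ + f₃] = 0.25·(142.222222) = 35.5556.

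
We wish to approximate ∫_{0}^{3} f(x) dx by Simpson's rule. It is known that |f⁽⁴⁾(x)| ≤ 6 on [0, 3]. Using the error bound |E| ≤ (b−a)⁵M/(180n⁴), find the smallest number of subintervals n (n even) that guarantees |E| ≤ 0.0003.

Need 1458/(180n⁴) ≤ 0.0003.
n⁴ ≥ 1458/(180·0.0003) = 27000 ⇒ n ≥ 12.8186, so the smallest even n is 14. (n must be even for Simpson's rule.)

14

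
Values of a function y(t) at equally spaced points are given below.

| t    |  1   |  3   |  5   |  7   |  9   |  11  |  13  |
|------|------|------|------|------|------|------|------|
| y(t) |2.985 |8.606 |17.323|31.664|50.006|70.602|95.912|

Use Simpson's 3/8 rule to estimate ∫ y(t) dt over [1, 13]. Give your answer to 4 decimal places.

h = 2, n = 6.
(3h/8)·[y₀ + 3y₁ + 3y₂ + 2y₃ + 3y₄ + 3y₅ + y₆] = 0.75·(601.836) = 451.3770.

451.3770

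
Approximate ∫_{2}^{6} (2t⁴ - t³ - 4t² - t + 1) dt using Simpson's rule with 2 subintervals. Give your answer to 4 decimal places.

h = (6 − 2)/2 = 2.
Nodes t₀,…,t₂ = 2, 4, 6.
f(t) = 2t⁴ - t³ - 4t² - t + 1: f₀=7, f₁=381, f₂=2227.
(h/3)·[f₀ + 4f₁ + f₂] = 0.666667·(3758) = 2505.3333.

2505.3333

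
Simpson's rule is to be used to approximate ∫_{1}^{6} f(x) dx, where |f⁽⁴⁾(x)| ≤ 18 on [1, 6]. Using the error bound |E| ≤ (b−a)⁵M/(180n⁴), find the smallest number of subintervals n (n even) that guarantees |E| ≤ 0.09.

8

Need 56250/(180n⁴) ≤ 0.09.
n⁴ ≥ 56250/(180·0.09) = 3472.22 ⇒ n ≥ 7.6763, so the smallest even n is 8. (n must be even for Simpson's rule.)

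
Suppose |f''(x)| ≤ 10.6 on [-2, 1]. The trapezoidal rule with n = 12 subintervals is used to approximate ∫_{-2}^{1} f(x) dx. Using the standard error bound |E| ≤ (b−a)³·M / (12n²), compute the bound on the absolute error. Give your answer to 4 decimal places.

|E| ≤ (3)³·10.6 / (12·12²) = 286.2/1728 = 0.1656.

0.1656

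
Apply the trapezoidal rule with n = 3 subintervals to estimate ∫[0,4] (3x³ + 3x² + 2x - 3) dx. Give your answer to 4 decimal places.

284.8889

h = (4 − 0)/3 = 1.333333.
Nodes x₀,…,x₃ = 0, 1.333333, 2.666667, 4.
f(x) = 3x³ + 3x² + 2x - 3: f₀=-3, f₁=12.111111, f₂=80.555556, f₃=245.
(h/2)·[f₀ + 2f₁ + 2f₂ + f₃] = 0.666667·(427.333333) = 284.8889.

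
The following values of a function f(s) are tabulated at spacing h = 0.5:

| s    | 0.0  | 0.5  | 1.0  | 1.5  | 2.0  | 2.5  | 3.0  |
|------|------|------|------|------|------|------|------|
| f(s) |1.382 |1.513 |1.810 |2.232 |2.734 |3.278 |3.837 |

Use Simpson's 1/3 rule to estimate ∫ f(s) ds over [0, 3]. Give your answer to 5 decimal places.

7.06650

h = 0.5, n = 6.
(h/3)·[y₀ + 4y₁ + 2y₂ + 4y₃ + 2y₄ + 4y₅ + y₆] = 0.166667·(42.399) = 7.06650.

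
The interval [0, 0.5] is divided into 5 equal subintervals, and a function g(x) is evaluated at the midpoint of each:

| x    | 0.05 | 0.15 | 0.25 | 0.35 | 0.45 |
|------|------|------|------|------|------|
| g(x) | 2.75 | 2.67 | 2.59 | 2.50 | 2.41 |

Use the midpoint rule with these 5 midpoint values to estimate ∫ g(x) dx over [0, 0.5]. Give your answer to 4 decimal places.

1.2920

h = 0.1, n = 5.
h·[y(m₁) + y(m₂) + y(m₃) + y(m₄) + y(m₅)] = 0.1·(12.92) = 1.2920.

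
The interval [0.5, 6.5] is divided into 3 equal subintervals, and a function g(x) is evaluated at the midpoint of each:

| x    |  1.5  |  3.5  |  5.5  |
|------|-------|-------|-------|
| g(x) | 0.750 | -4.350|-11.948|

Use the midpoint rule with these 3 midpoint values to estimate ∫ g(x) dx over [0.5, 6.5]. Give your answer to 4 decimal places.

h = 2, n = 3.
h·[y(m₁) + y(m₂) + y(m₃)] = 2·(-15.548) = -31.0960.

-31.0960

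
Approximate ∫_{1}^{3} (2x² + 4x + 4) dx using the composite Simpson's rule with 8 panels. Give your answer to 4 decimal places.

41.3333

h = (3 − 1)/8 = 0.25.
Nodes x₀,…,x₈ = 1, 1.25, 1.5, 1.75, 2, 2.25, 2.5, 2.75, 3.
f(x) = 2x² + 4x + 4: f₀=10, f₁=12.125, f₂=14.5, f₃=17.125, f₄=20, f₅=23.125, f₆=26.5, f₇=30.125, f₈=34.
(h/3)·[f₀ + 4f₁ + 2f₂ + 4f₃ + 2f₄ + 4f₅ + 2f₆ + 4f₇ + f₈] = 0.083333·(496) = 41.3333.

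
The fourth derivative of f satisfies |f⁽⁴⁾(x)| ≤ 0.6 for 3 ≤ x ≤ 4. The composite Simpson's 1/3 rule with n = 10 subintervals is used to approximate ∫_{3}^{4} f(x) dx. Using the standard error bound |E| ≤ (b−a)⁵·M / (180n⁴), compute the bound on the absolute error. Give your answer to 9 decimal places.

0.000000333

|E| ≤ (1)⁵·0.6 / (180·10⁴) = 0.6/1800000 = 0.000000333.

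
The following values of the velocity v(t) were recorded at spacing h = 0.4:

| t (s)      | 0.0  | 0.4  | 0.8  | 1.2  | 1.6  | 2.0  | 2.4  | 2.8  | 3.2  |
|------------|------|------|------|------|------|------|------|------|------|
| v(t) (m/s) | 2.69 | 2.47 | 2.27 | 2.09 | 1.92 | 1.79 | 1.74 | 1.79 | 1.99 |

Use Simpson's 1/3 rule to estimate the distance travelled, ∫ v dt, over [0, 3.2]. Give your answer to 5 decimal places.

6.54667

h = 0.4, n = 8.
(h/3)·[y₀ + 4y₁ + 2y₂ + 4y₃ + 2y₄ + 4y₅ + 2y₆ + 4y₇ + y₈] = 0.133333·(49.10) = 6.54667.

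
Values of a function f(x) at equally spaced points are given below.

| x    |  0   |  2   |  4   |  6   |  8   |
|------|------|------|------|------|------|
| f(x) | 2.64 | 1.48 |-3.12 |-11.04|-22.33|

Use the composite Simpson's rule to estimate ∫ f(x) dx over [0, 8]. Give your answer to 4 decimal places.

-42.7800

h = 2, n = 4.
(h/3)·[y₀ + 4y₁ + 2y₂ + 4y₃ + y₄] = 0.666667·(-64.17) = -42.7800.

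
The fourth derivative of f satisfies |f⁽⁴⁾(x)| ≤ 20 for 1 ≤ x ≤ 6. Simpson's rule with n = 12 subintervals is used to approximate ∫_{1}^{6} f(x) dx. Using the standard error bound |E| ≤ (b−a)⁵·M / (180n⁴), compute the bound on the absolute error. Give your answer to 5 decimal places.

|E| ≤ (5)⁵·20 / (180·12⁴) = 62500/3732480 = 0.01674.

0.01674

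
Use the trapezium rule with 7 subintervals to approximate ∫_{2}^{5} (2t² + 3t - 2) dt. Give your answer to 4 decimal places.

103.6837

h = (5 − 2)/7 = 0.428571.
Nodes t₀,…,t₇ = 2, 2.428571, 2.857143, 3.285714, 3.714286, 4.142857, 4.571429, 5.
f(t) = 2t² + 3t - 2: f₀=12, f₁=17.081633, f₂=22.897959, f₃=29.448980, f₄=36.734694, f₅=44.755102, f₆=53.510204, f₇=63.
(h/2)·[f₀ + 2f₁ + 2f₂ + 2f₃ + 2f₄ + 2f₅ + 2f₆ + f₇] = 0.214286·(483.857143) = 103.6837.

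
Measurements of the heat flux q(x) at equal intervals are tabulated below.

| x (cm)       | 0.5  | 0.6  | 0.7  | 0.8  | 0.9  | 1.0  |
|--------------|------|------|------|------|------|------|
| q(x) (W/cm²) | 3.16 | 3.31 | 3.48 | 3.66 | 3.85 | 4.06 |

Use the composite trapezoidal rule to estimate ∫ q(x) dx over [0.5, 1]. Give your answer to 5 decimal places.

h = 0.1, n = 5.
(h/2)·[y₀ + 2y₁ + 2y₂ + 2y₃ + 2y₄ + y₅] = 0.05·(35.82) = 1.79100.

1.79100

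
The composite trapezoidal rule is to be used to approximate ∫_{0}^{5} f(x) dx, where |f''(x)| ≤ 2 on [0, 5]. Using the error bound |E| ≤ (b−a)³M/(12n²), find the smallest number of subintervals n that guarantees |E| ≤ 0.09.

16

Need 250/(12n²) ≤ 0.09.
n² ≥ 250/(12·0.09) = 231.481 ⇒ n ≥ 15.2145, so the smallest n is 16.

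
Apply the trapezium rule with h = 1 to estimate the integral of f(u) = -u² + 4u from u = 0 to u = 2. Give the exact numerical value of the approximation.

5

h = (2 − 0)/2 = 1.
Nodes u₀,…,u₂ = 0, 1, 2.
f(u) = -u² + 4u: f₀=0, f₁=3, f₂=4.
(h/2)·[f₀ + 2f₁ + f₂] = 0.5·(10) = 5.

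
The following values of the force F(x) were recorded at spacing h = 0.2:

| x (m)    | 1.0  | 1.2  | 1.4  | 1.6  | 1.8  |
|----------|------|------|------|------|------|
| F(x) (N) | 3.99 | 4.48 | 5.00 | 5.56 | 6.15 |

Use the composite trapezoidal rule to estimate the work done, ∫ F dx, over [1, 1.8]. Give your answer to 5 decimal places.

h = 0.2, n = 4.
(h/2)·[y₀ + 2y₁ + 2y₂ + 2y₃ + y₄] = 0.1·(40.22) = 4.02200.

4.02200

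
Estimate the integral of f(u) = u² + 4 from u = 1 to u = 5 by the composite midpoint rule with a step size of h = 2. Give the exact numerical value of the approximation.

56

h = (5 − 1)/2 = 2.
Midpoints m₁,…,m₂ = 2, 4.
f(m₁)=8, f(m₂)=20.
h·[f(m₁) + f(m₂)] = 2·(28) = 56.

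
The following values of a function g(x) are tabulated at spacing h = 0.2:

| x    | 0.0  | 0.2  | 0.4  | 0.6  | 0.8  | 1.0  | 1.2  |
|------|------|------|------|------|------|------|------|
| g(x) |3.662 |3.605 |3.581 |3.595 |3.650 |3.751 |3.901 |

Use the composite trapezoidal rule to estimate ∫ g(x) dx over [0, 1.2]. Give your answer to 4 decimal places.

h = 0.2, n = 6.
(h/2)·[y₀ + 2y₁ + 2y₂ + 2y₃ + 2y₄ + 2y₅ + y₆] = 0.1·(43.927) = 4.3927.

4.3927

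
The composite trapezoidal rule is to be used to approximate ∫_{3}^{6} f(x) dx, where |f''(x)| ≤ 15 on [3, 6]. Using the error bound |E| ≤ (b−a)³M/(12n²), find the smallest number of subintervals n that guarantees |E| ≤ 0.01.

Need 405/(12n²) ≤ 0.01.
n² ≥ 405/(12·0.01) = 3375 ⇒ n ≥ 58.0948, so the smallest n is 59.

59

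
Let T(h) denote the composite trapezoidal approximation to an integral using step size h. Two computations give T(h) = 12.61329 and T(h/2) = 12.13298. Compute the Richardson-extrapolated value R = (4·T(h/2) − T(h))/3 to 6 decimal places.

11.972877

R = (4·T(h/2) − T(h)) / 3 = (4·12.13298 − 12.61329)/3 = (35.91863)/3 = 11.972877.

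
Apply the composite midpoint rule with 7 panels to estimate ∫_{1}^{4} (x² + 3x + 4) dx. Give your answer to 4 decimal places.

55.4541

h = (4 − 1)/7 = 0.428571.
Midpoints m₁,…,m₇ = 1.214286, 1.642857, 2.071429, 2.5, 2.928571, 3.357143, 3.785714.
f(m₁)=9.117347, f(m₂)=11.627551, f(m₃)=14.505102, f(m₄)=17.75, f(m₅)=21.362245, f(m₆)=25.341837, f(m₇)=29.688776.
h·[f(m₁) + f(m₂) + f(m₃) + f(m₄) + f(m₅) + f(m₆) + f(m₇)] = 0.428571·(129.392857) = 55.4541.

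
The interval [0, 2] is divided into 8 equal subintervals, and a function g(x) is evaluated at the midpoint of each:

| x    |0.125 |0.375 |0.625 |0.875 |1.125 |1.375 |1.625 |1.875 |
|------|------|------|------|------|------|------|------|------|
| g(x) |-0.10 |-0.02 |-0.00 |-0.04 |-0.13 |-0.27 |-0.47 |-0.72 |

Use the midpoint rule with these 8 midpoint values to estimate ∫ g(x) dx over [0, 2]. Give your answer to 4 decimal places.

-0.4375

h = 0.25, n = 8.
h·[y(m₁) + y(m₂) + y(m₃) + y(m₄) + y(m₅) + y(m₆) + y(m₇) + y(m₈)] = 0.25·(-1.75) = -0.4375.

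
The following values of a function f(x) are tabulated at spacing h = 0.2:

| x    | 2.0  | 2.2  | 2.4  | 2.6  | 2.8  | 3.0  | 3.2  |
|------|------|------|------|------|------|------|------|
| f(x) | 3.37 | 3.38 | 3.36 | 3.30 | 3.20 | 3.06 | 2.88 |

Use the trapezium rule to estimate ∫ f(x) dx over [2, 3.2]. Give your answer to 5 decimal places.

h = 0.2, n = 6.
(h/2)·[y₀ + 2y₁ + 2y₂ + 2y₃ + 2y₄ + 2y₅ + y₆] = 0.1·(38.85) = 3.88500.

3.88500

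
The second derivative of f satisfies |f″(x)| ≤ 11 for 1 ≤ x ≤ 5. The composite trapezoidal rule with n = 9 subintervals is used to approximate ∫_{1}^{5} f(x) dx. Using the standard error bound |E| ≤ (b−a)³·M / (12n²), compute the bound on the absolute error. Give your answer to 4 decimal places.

0.7243

|E| ≤ (4)³·11 / (12·9²) = 704/972 = 0.7243.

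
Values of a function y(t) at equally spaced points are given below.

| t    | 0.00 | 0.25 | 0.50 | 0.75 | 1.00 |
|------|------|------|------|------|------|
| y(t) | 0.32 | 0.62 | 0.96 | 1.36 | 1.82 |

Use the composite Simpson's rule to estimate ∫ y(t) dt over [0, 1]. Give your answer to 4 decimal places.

h = 0.25, n = 4.
(h/3)·[y₀ + 4y₁ + 2y₂ + 4y₃ + y₄] = 0.083333·(11.98) = 0.9983.

0.9983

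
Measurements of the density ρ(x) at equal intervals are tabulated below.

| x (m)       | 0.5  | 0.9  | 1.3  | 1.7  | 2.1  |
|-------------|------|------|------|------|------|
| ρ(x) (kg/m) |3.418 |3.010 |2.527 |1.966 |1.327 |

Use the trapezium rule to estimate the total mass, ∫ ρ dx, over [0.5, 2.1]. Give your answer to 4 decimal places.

h = 0.4, n = 4.
(h/2)·[y₀ + 2y₁ + 2y₂ + 2y₃ + y₄] = 0.2·(19.751) = 3.9502.

3.9502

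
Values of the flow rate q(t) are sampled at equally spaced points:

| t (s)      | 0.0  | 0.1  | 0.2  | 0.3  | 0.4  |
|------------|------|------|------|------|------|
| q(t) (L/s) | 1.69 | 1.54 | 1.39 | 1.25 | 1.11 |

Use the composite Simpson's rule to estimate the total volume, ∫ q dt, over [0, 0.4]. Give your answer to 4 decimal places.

0.5580

h = 0.1, n = 4.
(h/3)·[y₀ + 4y₁ + 2y₂ + 4y₃ + y₄] = 0.033333·(16.74) = 0.5580.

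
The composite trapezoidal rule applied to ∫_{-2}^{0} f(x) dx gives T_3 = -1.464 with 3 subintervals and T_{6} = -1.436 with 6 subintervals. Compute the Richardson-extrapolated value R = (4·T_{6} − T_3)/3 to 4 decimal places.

-1.4267

R = (4·T_{6} − T_3) / 3 = (4·(-1.436) − (-1.464))/3 = (-4.280)/3 = -1.4267.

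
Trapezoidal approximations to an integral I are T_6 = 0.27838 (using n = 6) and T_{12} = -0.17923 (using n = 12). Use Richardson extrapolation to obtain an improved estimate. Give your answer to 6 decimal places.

R = (4·T_{12} − T_6) / 3 = (4·(-0.17923) − 0.27838)/3 = (-0.99530)/3 = -0.331767.

-0.331767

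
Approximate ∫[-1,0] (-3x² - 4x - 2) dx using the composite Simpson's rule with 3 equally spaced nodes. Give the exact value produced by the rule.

-1

h = (0 − (-1))/2 = 0.5.
Nodes x₀,…,x₂ = -1, -0.5, 0.
f(x) = -3x² - 4x - 2: f₀=-1, f₁=-0.75, f₂=-2.
(h/3)·[f₀ + 4f₁ + f₂] = 0.166667·(-6) = -1.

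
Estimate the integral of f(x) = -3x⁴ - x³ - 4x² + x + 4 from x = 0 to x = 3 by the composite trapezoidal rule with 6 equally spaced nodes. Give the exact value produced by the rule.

-196.76112

h = (3 − 0)/5 = 0.6.
Nodes x₀,…,x₅ = 0, 0.6, 1.2, 1.8, 2.4, 3.
f(x) = -3x⁴ - x³ - 4x² + x + 4: f₀=4, f₁=2.5552, f₂=-8.5088, f₃=-44.4848, f₄=-129.9968, f₅=-299.
(h/2)·[f₀ + 2f₁ + 2f₂ + 2f₃ + 2f₄ + f₅] = 0.3·(-655.8704) = -196.76112.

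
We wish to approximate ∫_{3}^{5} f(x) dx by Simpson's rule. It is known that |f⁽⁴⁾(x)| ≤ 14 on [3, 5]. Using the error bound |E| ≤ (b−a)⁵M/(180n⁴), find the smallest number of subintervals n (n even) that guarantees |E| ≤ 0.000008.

Need 448/(180n⁴) ≤ 0.000008.
n⁴ ≥ 448/(180·0.000008) = 311111 ⇒ n ≥ 23.6172, so the smallest even n is 24. (n must be even for Simpson's rule.)

24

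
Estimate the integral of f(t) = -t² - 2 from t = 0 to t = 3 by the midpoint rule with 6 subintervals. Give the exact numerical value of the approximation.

-14.9375

h = (3 − 0)/6 = 0.5.
Midpoints m₁,…,m₆ = 0.25, 0.75, 1.25, 1.75, 2.25, 2.75.
f(m₁)=-2.0625, f(m₂)=-2.5625, f(m₃)=-3.5625, f(m₄)=-5.0625, f(m₅)=-7.0625, f(m₆)=-9.5625.
h·[f(m₁) + f(m₂) + f(m₃) + f(m₄) + f(m₅) + f(m₆)] = 0.5·(-29.875) = -14.9375.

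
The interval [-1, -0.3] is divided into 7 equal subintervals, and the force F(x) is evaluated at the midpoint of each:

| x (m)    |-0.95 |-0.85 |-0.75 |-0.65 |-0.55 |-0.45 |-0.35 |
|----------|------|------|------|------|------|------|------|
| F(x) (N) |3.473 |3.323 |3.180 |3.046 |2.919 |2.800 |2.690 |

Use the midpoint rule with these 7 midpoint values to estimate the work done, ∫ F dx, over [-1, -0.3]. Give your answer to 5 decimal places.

h = 0.1, n = 7.
h·[y(m₁) + y(m₂) + y(m₃) + y(m₄) + y(m₅) + y(m₆) + y(m₇)] = 0.1·(21.431) = 2.14310.

2.14310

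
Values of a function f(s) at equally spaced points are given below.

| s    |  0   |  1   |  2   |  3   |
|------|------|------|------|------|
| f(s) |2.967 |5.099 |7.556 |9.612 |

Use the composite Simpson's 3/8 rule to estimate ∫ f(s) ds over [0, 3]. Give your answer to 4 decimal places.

18.9540

h = 1, n = 3.
(3h/8)·[y₀ + 3y₁ + 3y₂ + y₃] = 0.375·(50.544) = 18.9540.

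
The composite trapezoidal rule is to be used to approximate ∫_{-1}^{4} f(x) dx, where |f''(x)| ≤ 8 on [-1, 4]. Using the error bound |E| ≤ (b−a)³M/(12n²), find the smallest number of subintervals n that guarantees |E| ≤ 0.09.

31

Need 1000/(12n²) ≤ 0.09.
n² ≥ 1000/(12·0.09) = 925.926 ⇒ n ≥ 30.4290, so the smallest n is 31.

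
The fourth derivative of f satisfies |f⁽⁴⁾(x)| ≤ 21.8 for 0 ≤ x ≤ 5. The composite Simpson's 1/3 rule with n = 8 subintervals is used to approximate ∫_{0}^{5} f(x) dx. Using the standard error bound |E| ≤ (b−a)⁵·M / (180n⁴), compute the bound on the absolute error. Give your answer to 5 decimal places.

|E| ≤ (5)⁵·21.8 / (180·8⁴) = 68125/737280 = 0.09240.

0.09240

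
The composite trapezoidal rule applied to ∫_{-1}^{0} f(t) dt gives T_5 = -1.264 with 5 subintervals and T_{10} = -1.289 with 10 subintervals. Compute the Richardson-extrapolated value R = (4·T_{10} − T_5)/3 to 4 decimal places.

-1.2973

R = (4·T_{10} − T_5) / 3 = (4·(-1.289) − (-1.264))/3 = (-3.892)/3 = -1.2973.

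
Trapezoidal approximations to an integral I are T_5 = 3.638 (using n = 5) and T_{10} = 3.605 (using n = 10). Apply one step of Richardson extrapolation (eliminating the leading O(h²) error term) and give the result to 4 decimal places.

R = (4·T_{10} − T_5) / 3 = (4·3.605 − 3.638)/3 = (10.782)/3 = 3.5940.

3.5940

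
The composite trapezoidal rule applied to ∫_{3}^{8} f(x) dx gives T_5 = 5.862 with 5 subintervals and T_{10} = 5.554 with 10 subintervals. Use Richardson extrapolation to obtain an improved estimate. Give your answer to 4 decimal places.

R = (4·T_{10} − T_5) / 3 = (4·5.554 − 5.862)/3 = (16.354)/3 = 5.4513.

5.4513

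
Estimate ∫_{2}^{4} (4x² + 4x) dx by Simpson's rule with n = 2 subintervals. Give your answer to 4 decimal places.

h = (4 − 2)/2 = 1.
Nodes x₀,…,x₂ = 2, 3, 4.
f(x) = 4x² + 4x: f₀=24, f₁=48, f₂=80.
(h/3)·[f₀ + 4f₁ + f₂] = 0.333333·(296) = 98.6667.

98.6667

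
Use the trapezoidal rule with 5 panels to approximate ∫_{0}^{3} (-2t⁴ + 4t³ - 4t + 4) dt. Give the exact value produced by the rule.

h = (3 − 0)/5 = 0.6.
Nodes t₀,…,t₅ = 0, 0.6, 1.2, 1.8, 2.4, 3.
f(t) = -2t⁴ + 4t³ - 4t + 4: f₀=4, f₁=2.2048, f₂=1.9648, f₃=-0.8672, f₄=-16.6592, f₅=-62.
(h/2)·[f₀ + 2f₁ + 2f₂ + 2f₃ + 2f₄ + f₅] = 0.3·(-84.7136) = -25.41408.

-25.41408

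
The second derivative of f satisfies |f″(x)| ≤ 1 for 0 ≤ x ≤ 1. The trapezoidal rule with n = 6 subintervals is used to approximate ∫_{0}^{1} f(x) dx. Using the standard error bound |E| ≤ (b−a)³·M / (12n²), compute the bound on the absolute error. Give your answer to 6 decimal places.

|E| ≤ (1)³·1 / (12·6²) = 1/432 = 0.002315.

0.002315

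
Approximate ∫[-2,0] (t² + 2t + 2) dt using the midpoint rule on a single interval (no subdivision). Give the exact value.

2

M = (b−a)·f(-1) = 2·(1) = 2.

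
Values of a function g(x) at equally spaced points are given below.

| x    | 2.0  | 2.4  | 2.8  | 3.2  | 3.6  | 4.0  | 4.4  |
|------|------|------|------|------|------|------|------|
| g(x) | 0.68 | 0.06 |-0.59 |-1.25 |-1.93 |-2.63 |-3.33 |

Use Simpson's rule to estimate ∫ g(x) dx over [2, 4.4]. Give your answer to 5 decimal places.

h = 0.4, n = 6.
(h/3)·[y₀ + 4y₁ + 2y₂ + 4y₃ + 2y₄ + 4y₅ + y₆] = 0.133333·(-22.97) = -3.06267.

-3.06267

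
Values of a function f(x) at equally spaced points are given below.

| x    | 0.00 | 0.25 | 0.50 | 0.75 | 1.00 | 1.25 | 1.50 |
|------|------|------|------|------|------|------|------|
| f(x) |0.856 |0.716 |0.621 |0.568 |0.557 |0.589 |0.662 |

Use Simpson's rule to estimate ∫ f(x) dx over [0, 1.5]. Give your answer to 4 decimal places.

0.9472

h = 0.25, n = 6.
(h/3)·[y₀ + 4y₁ + 2y₂ + 4y₃ + 2y₄ + 4y₅ + y₆] = 0.083333·(11.366) = 0.9472.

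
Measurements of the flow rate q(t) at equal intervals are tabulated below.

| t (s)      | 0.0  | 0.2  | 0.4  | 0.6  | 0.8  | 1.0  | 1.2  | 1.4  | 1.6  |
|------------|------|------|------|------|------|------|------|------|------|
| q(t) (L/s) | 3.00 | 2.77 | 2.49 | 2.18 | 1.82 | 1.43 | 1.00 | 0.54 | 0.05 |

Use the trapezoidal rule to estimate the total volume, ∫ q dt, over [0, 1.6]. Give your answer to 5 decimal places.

h = 0.2, n = 8.
(h/2)·[y₀ + 2y₁ + 2y₂ + 2y₃ + 2y₄ + 2y₅ + 2y₆ + 2y₇ + y₈] = 0.1·(27.51) = 2.75100.

2.75100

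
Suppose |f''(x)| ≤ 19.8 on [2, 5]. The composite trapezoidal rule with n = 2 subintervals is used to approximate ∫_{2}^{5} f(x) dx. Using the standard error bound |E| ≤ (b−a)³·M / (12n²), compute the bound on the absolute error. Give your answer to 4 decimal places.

|E| ≤ (3)³·19.8 / (12·2²) = 534.6/48 = 11.1375.

11.1375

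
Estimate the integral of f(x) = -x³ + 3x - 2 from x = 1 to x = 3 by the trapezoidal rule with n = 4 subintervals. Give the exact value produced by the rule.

-12.5

h = (3 − 1)/4 = 0.5.
Nodes x₀,…,x₄ = 1, 1.5, 2, 2.5, 3.
f(x) = -x³ + 3x - 2: f₀=0, f₁=-0.875, f₂=-4, f₃=-10.125, f₄=-20.
(h/2)·[f₀ + 2f₁ + 2f₂ + 2f₃ + f₄] = 0.25·(-50) = -12.5.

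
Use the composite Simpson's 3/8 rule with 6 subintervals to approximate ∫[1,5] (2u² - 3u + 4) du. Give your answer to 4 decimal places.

62.6667

h = (5 − 1)/6 = 0.666667.
Nodes u₀,…,u₆ = 1, 1.666667, 2.333333, 3, 3.666667, 4.333333, 5.
f(u) = 2u² - 3u + 4: f₀=3, f₁=4.555556, f₂=7.888889, f₃=13, f₄=19.888889, f₅=28.555556, f₆=39.
(3h/8)·[f₀ + 3f₁ + 3f₂ + 2f₃ + 3f₄ + 3f₅ + f₆] = 0.25·(250.666667) = 62.6667.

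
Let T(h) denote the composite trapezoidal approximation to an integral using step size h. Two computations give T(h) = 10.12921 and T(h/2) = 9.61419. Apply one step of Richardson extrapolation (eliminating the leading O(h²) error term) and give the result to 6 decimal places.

9.442517

R = (4·T(h/2) − T(h)) / 3 = (4·9.61419 − 10.12921)/3 = (28.32755)/3 = 9.442517.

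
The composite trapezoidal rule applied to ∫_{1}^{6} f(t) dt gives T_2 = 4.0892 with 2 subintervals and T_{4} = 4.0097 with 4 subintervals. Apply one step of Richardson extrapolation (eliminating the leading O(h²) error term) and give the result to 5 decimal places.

R = (4·T_{4} − T_2) / 3 = (4·4.0097 − 4.0892)/3 = (11.9496)/3 = 3.98320.

3.98320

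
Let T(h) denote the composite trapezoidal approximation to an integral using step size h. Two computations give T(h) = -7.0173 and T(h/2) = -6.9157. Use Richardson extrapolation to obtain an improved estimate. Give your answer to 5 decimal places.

R = (4·T(h/2) − T(h)) / 3 = (4·(-6.9157) − (-7.0173))/3 = (-20.6455)/3 = -6.88183.

-6.88183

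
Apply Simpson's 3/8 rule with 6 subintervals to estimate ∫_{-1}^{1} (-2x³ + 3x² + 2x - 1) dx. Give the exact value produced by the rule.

h = (1 − (-1))/6 = 0.333333.
Nodes x₀,…,x₆ = -1, -0.666667, -0.333333, 0, 0.333333, 0.666667, 1.
f(x) = -2x³ + 3x² + 2x - 1: f₀=2, f₁=-0.407407, f₂=-1.259259, f₃=-1, f₄=-0.074074, f₅=1.074074, f₆=2.
(3h/8)·[f₀ + 3f₁ + 3f₂ + 2f₃ + 3f₄ + 3f₅ + f₆] = 0.125·(0) = 0.

0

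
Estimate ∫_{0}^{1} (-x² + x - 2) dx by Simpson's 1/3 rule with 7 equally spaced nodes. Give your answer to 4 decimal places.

h = (1 − 0)/6 = 0.166667.
Nodes x₀,…,x₆ = 0, 0.166667, 0.333333, 0.5, 0.666667, 0.833333, 1.
f(x) = -x² + x - 2: f₀=-2, f₁=-1.861111, f₂=-1.777778, f₃=-1.75, f₄=-1.777778, f₅=-1.861111, f₆=-2.
(h/3)·[f₀ + 4f₁ + 2f₂ + 4f₃ + 2f₄ + 4f₅ + f₆] = 0.055556·(-33) = -1.8333.

-1.8333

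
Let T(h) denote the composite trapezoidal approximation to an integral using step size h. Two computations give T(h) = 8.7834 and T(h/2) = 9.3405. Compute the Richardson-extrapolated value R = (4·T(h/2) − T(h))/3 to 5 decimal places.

9.52620

R = (4·T(h/2) − T(h)) / 3 = (4·9.3405 − 8.7834)/3 = (28.5786)/3 = 9.52620.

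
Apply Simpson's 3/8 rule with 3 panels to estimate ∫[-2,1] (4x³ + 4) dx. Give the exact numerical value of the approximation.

h = (1 − (-2))/3 = 1.
Nodes x₀,…,x₃ = -2, -1, 0, 1.
f(x) = 4x³ + 4: f₀=-28, f₁=0, f₂=4, f₃=8.
(3h/8)·[f₀ + 3f₁ + 3f₂ + f₃] = 0.375·(-8) = -3.

-3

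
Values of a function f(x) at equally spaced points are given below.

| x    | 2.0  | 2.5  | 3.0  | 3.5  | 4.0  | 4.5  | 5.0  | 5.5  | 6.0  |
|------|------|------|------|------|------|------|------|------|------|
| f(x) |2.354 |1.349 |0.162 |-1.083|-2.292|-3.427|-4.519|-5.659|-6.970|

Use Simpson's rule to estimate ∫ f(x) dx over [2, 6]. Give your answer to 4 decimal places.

-8.8657

h = 0.5, n = 8.
(h/3)·[y₀ + 4y₁ + 2y₂ + 4y₃ + 2y₄ + 4y₅ + 2y₆ + 4y₇ + y₈] = 0.166667·(-53.194) = -8.8657.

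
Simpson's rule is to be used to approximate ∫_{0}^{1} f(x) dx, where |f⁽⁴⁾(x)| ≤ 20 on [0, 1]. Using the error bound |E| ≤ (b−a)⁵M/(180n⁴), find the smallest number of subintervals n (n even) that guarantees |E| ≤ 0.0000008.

20

Need 20/(180n⁴) ≤ 0.0000008.
n⁴ ≥ 20/(180·0.0000008) = 138889 ⇒ n ≥ 19.3049, so the smallest even n is 20. (n must be even for Simpson's rule.)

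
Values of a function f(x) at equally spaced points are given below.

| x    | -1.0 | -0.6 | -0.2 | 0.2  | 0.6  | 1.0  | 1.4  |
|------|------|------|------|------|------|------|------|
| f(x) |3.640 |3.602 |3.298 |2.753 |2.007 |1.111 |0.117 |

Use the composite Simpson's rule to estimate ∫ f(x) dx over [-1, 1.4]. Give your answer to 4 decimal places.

5.8975

h = 0.4, n = 6.
(h/3)·[y₀ + 4y₁ + 2y₂ + 4y₃ + 2y₄ + 4y₅ + y₆] = 0.133333·(44.231) = 5.8975.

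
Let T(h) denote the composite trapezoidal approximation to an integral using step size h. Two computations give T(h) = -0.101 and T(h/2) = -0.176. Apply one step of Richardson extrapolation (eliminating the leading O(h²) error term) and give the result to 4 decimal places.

R = (4·T(h/2) − T(h)) / 3 = (4·(-0.176) − (-0.101))/3 = (-0.603)/3 = -0.2010.

-0.2010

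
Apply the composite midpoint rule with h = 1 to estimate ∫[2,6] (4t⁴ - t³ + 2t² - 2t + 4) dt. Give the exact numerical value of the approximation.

5863

h = (6 − 2)/4 = 1.
Midpoints m₁,…,m₄ = 2.5, 3.5, 4.5, 5.5.
f(m₁)=152.125, f(m₂)=578.875, f(m₃)=1584.625, f(m₄)=3547.375.
h·[f(m₁) + f(m₂) + f(m₃) + f(m₄)] = 1·(5863) = 5863.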